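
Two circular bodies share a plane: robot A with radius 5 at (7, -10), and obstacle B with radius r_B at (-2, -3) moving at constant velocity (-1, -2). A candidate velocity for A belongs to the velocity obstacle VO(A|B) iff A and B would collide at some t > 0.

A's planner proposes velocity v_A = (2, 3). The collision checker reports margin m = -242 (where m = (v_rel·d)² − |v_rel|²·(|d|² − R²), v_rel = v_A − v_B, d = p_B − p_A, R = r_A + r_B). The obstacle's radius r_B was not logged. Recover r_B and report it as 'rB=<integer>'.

m = -242
d = (-9, 7);  v_rel = (3, 5),  |v_rel|² = 34
v_rel×d = (3)·(7) − (5)·(-9) = 66
since m = R²·34 − 66²:  R² = (4356 + -242) / 34 = 121
R = √121 = 11  ⇒  r_B = 11 − 5 = 6

rB=6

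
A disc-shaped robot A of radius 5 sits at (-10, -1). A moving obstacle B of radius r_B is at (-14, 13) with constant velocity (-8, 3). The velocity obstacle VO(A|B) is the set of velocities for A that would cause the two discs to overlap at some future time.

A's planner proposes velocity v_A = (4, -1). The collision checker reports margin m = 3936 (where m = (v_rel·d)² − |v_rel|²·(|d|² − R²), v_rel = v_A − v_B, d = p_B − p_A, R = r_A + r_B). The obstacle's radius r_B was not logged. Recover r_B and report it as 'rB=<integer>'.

m = 3936
d = (-4, 14);  v_rel = (12, -4),  |v_rel|² = 160
v_rel×d = (12)·(14) − (-4)·(-4) = 152
since m = R²·160 − 152²:  R² = (23104 + 3936) / 160 = 169
R = √169 = 13  ⇒  r_B = 13 − 5 = 8

rB=8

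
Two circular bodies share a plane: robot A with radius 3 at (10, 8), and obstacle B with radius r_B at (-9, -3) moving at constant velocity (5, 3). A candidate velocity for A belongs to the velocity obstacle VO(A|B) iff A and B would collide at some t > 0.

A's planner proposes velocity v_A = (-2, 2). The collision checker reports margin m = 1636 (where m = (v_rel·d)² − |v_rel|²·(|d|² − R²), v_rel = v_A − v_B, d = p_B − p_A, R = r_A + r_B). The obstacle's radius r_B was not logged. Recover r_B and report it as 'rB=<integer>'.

m = 1636
d = (-19, -11);  v_rel = (-7, -1),  |v_rel|² = 50
v_rel×d = (-7)·(-11) − (-1)·(-19) = 58
since m = R²·50 − 58²:  R² = (3364 + 1636) / 50 = 100
R = √100 = 10  ⇒  r_B = 10 − 3 = 7

rB=7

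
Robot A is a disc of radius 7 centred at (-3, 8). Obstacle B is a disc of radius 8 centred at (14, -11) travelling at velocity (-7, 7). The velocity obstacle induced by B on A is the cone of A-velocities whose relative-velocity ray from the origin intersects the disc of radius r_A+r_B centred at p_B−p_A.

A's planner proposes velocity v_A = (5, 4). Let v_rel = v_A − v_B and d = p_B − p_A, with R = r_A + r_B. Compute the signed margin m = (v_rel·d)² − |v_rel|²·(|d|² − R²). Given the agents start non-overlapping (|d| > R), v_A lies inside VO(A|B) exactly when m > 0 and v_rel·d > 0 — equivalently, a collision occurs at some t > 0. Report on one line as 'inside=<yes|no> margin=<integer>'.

d = (17, -19),  |d|² = 650;  R = 7+8 = 15,  c = 650−15² = 425
v_rel = (12, -3),  |v_rel|² = 153;  v_rel·d = (12)·(17) + (-3)·(-19) = 261
153·t² − 522·t + 425 = 0  ⇒  m = 261² − 153·425 = 3096
m = 3096 > 0,  v_rel·d = 261 > 0  ⇒  inside

inside=yes margin=3096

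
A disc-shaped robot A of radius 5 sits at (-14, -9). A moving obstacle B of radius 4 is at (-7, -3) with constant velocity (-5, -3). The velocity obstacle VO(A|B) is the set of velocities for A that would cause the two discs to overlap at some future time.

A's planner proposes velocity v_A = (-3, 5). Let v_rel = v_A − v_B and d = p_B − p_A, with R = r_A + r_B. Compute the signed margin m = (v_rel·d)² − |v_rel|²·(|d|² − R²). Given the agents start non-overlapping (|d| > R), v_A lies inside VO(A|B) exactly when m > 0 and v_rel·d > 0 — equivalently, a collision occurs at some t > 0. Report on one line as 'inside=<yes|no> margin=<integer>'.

d = (7, 6),  |d|² = 85;  R = 5+4 = 9,  c = 85−9² = 4
v_rel = (2, 8),  |v_rel|² = 68;  v_rel·d = (2)·(7) + (8)·(6) = 62
68·t² − 124·t + 4 = 0  ⇒  m = 62² − 68·4 = 3572
m = 3572 > 0,  v_rel·d = 62 > 0  ⇒  inside

inside=yes margin=3572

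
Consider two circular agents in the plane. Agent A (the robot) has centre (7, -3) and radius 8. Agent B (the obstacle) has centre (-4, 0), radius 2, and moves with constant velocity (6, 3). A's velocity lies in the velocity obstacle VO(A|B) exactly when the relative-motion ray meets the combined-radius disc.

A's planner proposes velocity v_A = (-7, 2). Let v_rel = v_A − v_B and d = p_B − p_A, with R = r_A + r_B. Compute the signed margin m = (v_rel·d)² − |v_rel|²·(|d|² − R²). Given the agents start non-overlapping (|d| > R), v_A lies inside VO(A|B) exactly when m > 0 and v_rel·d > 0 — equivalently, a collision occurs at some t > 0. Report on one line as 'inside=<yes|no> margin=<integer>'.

d = (-11, 3),  |d|² = 130;  R = 8+2 = 10,  c = 130−10² = 30
v_rel = (-13, -1),  |v_rel|² = 170;  v_rel·d = (-13)·(-11) + (-1)·(3) = 140
170·t² − 280·t + 30 = 0  ⇒  m = 140² − 170·30 = 14500
m = 14500 > 0,  v_rel·d = 140 > 0  ⇒  inside

inside=yes margin=14500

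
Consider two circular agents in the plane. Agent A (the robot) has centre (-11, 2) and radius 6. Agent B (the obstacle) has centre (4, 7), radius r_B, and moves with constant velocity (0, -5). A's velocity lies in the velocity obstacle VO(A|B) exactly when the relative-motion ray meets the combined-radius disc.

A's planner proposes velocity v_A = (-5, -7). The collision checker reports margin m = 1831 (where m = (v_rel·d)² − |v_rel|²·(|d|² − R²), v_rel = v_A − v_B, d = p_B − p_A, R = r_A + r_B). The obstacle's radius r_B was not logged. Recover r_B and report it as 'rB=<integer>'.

m = 1831
d = (15, 5);  v_rel = (-5, -2),  |v_rel|² = 29
v_rel×d = (-5)·(5) − (-2)·(15) = 5
since m = R²·29 − 5²:  R² = (25 + 1831) / 29 = 64
R = √64 = 8  ⇒  r_B = 8 − 6 = 2

rB=2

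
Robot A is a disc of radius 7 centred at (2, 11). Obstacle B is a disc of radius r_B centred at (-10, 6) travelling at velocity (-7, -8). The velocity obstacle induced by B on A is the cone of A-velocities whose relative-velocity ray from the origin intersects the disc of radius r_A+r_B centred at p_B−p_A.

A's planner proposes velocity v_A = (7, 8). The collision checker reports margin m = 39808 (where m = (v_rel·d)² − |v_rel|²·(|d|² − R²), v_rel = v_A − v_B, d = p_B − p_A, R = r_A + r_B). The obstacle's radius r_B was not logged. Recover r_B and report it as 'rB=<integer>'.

m = 39808
d = (-12, -5);  v_rel = (14, 16),  |v_rel|² = 452
v_rel×d = (14)·(-5) − (16)·(-12) = 122
since m = R²·452 − 122²:  R² = (14884 + 39808) / 452 = 121
R = √121 = 11  ⇒  r_B = 11 − 7 = 4

rB=4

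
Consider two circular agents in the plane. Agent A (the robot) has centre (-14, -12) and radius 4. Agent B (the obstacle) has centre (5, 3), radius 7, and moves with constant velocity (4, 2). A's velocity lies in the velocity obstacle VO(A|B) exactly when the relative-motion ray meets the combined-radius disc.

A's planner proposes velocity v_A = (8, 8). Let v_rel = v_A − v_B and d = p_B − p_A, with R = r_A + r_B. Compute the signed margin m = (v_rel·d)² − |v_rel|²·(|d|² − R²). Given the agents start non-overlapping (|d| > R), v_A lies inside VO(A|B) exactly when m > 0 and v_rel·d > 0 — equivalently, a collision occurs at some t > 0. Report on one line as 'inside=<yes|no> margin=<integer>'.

d = (19, 15),  |d|² = 586;  R = 4+7 = 11,  c = 586−11² = 465
v_rel = (4, 6),  |v_rel|² = 52;  v_rel·d = (4)·(19) + (6)·(15) = 166
52·t² − 332·t + 465 = 0  ⇒  m = 166² − 52·465 = 3376
m = 3376 > 0,  v_rel·d = 166 > 0  ⇒  inside

inside=yes margin=3376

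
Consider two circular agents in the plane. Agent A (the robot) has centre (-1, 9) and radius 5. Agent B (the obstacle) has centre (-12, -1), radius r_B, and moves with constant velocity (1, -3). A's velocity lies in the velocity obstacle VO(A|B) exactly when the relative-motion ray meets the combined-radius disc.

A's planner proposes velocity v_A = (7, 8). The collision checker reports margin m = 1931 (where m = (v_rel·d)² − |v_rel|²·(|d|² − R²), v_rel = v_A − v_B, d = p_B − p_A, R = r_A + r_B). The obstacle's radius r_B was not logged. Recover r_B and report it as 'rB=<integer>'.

m = 1931
d = (-11, -10);  v_rel = (6, 11),  |v_rel|² = 157
v_rel×d = (6)·(-10) − (11)·(-11) = 61
since m = R²·157 − 61²:  R² = (3721 + 1931) / 157 = 36
R = √36 = 6  ⇒  r_B = 6 − 5 = 1

rB=1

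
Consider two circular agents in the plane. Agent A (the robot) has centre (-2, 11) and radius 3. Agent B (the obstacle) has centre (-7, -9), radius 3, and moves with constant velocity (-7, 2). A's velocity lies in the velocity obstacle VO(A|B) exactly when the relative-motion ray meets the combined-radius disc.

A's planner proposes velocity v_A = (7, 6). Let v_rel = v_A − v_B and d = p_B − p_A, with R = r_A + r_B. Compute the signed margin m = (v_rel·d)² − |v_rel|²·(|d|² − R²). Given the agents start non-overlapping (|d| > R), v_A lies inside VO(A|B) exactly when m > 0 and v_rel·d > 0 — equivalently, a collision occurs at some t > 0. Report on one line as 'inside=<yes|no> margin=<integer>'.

d = (-5, -20),  |d|² = 425;  R = 3+3 = 6,  c = 425−6² = 389
v_rel = (14, 4),  |v_rel|² = 212;  v_rel·d = (14)·(-5) + (4)·(-20) = -150
212·t² + 300·t + 389 = 0  ⇒  m = (-150)² − 212·389 = -59968
m = -59968 < 0,  v_rel·d = -150 < 0  ⇒  outside

inside=no margin=-59968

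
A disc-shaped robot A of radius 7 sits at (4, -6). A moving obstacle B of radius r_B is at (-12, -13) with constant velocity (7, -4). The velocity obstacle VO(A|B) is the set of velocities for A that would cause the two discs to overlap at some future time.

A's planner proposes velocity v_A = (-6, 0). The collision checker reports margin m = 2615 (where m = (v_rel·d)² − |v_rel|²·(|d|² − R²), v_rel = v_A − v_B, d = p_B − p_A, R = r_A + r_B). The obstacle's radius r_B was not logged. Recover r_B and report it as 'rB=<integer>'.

m = 2615
d = (-16, -7);  v_rel = (-13, 4),  |v_rel|² = 185
v_rel×d = (-13)·(-7) − (4)·(-16) = 155
since m = R²·185 − 155²:  R² = (24025 + 2615) / 185 = 144
R = √144 = 12  ⇒  r_B = 12 − 7 = 5

rB=5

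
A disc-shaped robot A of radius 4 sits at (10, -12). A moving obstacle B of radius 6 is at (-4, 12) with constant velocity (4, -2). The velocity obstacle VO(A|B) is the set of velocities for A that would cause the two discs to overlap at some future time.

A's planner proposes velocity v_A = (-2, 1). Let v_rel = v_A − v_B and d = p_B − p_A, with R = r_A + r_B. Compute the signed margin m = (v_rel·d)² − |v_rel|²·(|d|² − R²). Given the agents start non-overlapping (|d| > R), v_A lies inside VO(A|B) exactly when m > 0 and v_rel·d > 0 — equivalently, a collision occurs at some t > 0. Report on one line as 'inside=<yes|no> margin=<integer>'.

d = (-14, 24),  |d|² = 772;  R = 4+6 = 10,  c = 772−10² = 672
v_rel = (-6, 3),  |v_rel|² = 45;  v_rel·d = (-6)·(-14) + (3)·(24) = 156
45·t² − 312·t + 672 = 0  ⇒  m = 156² − 45·672 = -5904
m = -5904 < 0,  v_rel·d = 156 > 0  ⇒  outside

inside=no margin=-5904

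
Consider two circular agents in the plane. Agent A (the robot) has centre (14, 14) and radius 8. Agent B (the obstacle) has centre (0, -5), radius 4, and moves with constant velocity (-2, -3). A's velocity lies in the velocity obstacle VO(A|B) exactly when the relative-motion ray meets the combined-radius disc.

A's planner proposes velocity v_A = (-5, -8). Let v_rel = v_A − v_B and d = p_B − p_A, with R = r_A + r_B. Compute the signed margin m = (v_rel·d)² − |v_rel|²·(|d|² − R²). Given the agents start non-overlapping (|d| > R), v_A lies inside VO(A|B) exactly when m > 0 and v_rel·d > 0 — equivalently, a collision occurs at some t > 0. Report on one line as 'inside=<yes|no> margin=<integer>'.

d = (-14, -19),  |d|² = 557;  R = 8+4 = 12,  c = 557−12² = 413
v_rel = (-3, -5),  |v_rel|² = 34;  v_rel·d = (-3)·(-14) + (-5)·(-19) = 137
34·t² − 274·t + 413 = 0  ⇒  m = 137² − 34·413 = 4727
m = 4727 > 0,  v_rel·d = 137 > 0  ⇒  inside

inside=yes margin=4727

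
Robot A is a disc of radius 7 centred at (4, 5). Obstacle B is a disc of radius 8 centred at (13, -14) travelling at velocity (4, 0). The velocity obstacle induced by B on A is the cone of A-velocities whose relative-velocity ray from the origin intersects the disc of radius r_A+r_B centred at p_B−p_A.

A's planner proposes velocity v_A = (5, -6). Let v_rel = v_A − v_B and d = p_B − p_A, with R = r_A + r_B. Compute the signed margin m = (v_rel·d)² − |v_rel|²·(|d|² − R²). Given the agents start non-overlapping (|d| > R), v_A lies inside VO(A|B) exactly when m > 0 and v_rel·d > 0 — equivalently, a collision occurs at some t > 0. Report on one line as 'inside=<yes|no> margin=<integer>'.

d = (9, -19),  |d|² = 442;  R = 7+8 = 15,  c = 442−15² = 217
v_rel = (1, -6),  |v_rel|² = 37;  v_rel·d = (1)·(9) + (-6)·(-19) = 123
37·t² − 246·t + 217 = 0  ⇒  m = 123² − 37·217 = 7100
m = 7100 > 0,  v_rel·d = 123 > 0  ⇒  inside

inside=yes margin=7100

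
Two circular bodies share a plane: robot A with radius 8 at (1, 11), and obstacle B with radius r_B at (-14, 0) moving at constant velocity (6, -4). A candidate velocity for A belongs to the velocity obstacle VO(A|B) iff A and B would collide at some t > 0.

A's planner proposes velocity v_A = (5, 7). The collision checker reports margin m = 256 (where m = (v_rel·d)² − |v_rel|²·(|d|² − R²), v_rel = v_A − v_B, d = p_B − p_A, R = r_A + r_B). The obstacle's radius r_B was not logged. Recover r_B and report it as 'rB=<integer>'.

m = 256
d = (-15, -11);  v_rel = (-1, 11),  |v_rel|² = 122
v_rel×d = (-1)·(-11) − (11)·(-15) = 176
since m = R²·122 − 176²:  R² = (30976 + 256) / 122 = 256
R = √256 = 16  ⇒  r_B = 16 − 8 = 8

rB=8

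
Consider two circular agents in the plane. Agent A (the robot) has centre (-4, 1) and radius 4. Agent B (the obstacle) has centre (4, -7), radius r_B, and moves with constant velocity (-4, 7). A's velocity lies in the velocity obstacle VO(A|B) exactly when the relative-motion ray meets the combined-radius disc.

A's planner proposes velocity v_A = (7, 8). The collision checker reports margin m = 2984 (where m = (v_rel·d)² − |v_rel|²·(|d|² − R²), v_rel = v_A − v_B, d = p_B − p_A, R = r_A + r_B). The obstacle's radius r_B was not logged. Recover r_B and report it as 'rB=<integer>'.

m = 2984
d = (8, -8);  v_rel = (11, 1),  |v_rel|² = 122
v_rel×d = (11)·(-8) − (1)·(8) = -96
since m = R²·122 − (-96)²:  R² = (9216 + 2984) / 122 = 100
R = √100 = 10  ⇒  r_B = 10 − 4 = 6

rB=6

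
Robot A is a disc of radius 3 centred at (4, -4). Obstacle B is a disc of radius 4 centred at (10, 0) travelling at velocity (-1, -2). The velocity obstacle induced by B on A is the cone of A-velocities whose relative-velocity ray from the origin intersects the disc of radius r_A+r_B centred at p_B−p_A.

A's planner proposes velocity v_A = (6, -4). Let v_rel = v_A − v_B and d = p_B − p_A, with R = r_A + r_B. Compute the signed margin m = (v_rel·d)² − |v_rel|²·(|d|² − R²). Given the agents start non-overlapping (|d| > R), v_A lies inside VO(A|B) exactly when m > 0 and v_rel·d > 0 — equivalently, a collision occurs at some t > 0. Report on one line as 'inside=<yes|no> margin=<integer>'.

d = (6, 4),  |d|² = 52;  R = 3+4 = 7,  c = 52−7² = 3
v_rel = (7, -2),  |v_rel|² = 53;  v_rel·d = (7)·(6) + (-2)·(4) = 34
53·t² − 68·t + 3 = 0  ⇒  m = 34² − 53·3 = 997
m = 997 > 0,  v_rel·d = 34 > 0  ⇒  inside

inside=yes margin=997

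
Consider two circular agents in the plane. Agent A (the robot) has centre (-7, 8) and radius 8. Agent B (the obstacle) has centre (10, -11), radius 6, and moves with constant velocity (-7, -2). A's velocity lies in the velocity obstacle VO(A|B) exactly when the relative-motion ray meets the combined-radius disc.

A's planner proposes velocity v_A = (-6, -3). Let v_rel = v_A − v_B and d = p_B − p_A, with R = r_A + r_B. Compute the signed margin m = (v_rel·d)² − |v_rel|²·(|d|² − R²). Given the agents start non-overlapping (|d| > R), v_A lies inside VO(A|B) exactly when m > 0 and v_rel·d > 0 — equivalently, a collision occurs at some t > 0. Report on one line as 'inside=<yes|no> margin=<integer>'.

d = (17, -19),  |d|² = 650;  R = 8+6 = 14,  c = 650−14² = 454
v_rel = (1, -1),  |v_rel|² = 2;  v_rel·d = (1)·(17) + (-1)·(-19) = 36
2·t² − 72·t + 454 = 0  ⇒  m = 36² − 2·454 = 388
m = 388 > 0,  v_rel·d = 36 > 0  ⇒  inside

inside=yes margin=388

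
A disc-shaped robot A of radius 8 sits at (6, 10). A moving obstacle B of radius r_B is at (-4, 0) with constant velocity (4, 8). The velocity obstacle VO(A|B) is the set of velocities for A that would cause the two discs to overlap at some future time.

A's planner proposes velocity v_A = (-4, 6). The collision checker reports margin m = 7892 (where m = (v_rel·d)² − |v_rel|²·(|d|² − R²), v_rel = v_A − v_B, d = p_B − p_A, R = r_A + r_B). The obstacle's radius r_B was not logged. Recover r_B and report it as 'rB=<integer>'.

m = 7892
d = (-10, -10);  v_rel = (-8, -2),  |v_rel|² = 68
v_rel×d = (-8)·(-10) − (-2)·(-10) = 60
since m = R²·68 − 60²:  R² = (3600 + 7892) / 68 = 169
R = √169 = 13  ⇒  r_B = 13 − 8 = 5

rB=5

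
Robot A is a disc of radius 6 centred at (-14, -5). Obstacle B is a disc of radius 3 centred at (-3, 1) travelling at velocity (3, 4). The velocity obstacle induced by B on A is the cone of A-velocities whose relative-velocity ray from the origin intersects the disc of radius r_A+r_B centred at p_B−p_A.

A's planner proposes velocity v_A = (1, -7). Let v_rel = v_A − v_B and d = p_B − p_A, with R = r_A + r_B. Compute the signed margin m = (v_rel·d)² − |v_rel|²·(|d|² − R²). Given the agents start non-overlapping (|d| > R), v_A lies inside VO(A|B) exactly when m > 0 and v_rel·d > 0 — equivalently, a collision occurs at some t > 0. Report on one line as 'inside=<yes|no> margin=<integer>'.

d = (11, 6),  |d|² = 157;  R = 6+3 = 9,  c = 157−9² = 76
v_rel = (-2, -11),  |v_rel|² = 125;  v_rel·d = (-2)·(11) + (-11)·(6) = -88
125·t² + 176·t + 76 = 0  ⇒  m = (-88)² − 125·76 = -1756
m = -1756 < 0,  v_rel·d = -88 < 0  ⇒  outside

inside=no margin=-1756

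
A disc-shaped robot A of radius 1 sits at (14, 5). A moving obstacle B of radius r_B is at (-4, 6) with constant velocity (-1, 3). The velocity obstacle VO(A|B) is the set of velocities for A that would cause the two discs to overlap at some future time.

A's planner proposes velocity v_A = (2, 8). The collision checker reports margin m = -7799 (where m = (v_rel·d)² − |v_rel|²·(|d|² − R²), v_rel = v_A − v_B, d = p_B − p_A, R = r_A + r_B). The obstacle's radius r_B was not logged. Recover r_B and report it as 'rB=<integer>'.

m = -7799
d = (-18, 1);  v_rel = (3, 5),  |v_rel|² = 34
v_rel×d = (3)·(1) − (5)·(-18) = 93
since m = R²·34 − 93²:  R² = (8649 + -7799) / 34 = 25
R = √25 = 5  ⇒  r_B = 5 − 1 = 4

rB=4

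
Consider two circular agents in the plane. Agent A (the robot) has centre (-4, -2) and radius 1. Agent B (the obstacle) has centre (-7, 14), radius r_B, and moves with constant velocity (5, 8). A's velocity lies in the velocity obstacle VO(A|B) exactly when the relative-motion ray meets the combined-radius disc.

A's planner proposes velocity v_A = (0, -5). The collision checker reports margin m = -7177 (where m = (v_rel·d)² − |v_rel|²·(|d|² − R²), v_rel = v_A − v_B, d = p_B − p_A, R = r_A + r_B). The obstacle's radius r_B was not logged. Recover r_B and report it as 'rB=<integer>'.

m = -7177
d = (-3, 16);  v_rel = (-5, -13),  |v_rel|² = 194
v_rel×d = (-5)·(16) − (-13)·(-3) = -119
since m = R²·194 − (-119)²:  R² = (14161 + -7177) / 194 = 36
R = √36 = 6  ⇒  r_B = 6 − 1 = 5

rB=5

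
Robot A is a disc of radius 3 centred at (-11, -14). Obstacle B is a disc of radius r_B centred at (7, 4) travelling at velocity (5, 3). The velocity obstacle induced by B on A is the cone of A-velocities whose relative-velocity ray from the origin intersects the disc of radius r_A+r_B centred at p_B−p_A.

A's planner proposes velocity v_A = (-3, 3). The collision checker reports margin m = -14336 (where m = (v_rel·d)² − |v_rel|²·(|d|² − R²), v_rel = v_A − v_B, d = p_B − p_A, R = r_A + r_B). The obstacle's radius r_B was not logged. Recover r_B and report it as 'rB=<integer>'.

m = -14336
d = (18, 18);  v_rel = (-8, 0),  |v_rel|² = 64
v_rel×d = (-8)·(18) − (0)·(18) = -144
since m = R²·64 − (-144)²:  R² = (20736 + -14336) / 64 = 100
R = √100 = 10  ⇒  r_B = 10 − 3 = 7

rB=7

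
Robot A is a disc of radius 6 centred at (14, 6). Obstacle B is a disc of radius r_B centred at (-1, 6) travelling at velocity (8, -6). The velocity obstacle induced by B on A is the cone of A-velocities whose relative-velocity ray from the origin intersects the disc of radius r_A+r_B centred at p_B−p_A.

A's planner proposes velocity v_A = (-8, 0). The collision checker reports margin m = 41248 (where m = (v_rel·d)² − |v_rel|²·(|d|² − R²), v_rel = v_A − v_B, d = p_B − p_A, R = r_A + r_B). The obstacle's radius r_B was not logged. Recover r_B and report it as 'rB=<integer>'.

m = 41248
d = (-15, 0);  v_rel = (-16, 6),  |v_rel|² = 292
v_rel×d = (-16)·(0) − (6)·(-15) = 90
since m = R²·292 − 90²:  R² = (8100 + 41248) / 292 = 169
R = √169 = 13  ⇒  r_B = 13 − 6 = 7

rB=7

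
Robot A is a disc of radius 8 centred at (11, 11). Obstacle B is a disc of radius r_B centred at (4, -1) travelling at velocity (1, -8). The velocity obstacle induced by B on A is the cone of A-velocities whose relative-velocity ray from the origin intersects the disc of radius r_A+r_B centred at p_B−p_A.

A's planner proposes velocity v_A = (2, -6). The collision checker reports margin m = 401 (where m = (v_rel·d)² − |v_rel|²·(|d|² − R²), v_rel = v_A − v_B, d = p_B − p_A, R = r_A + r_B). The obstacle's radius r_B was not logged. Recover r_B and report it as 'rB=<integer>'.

m = 401
d = (-7, -12);  v_rel = (1, 2),  |v_rel|² = 5
v_rel×d = (1)·(-12) − (2)·(-7) = 2
since m = R²·5 − 2²:  R² = (4 + 401) / 5 = 81
R = √81 = 9  ⇒  r_B = 9 − 8 = 1

rB=1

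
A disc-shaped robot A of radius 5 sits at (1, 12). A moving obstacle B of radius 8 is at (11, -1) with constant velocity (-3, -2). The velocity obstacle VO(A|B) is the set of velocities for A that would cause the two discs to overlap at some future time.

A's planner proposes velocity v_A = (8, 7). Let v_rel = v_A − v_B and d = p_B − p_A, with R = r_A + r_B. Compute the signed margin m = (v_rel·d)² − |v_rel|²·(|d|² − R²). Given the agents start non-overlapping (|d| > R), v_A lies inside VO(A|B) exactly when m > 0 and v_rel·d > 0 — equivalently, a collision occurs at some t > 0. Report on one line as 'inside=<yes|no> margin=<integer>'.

d = (10, -13),  |d|² = 269;  R = 5+8 = 13,  c = 269−13² = 100
v_rel = (11, 9),  |v_rel|² = 202;  v_rel·d = (11)·(10) + (9)·(-13) = -7
202·t² + 14·t + 100 = 0  ⇒  m = (-7)² − 202·100 = -20151
m = -20151 < 0,  v_rel·d = -7 < 0  ⇒  outside

inside=no margin=-20151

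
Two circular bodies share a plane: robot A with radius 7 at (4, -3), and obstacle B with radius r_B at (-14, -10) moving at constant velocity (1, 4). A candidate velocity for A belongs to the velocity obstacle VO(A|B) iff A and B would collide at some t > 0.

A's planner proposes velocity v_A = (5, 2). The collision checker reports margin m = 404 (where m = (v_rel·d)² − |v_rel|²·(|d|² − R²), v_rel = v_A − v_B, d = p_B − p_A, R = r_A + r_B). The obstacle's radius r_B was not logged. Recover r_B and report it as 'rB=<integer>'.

m = 404
d = (-18, -7);  v_rel = (4, -2),  |v_rel|² = 20
v_rel×d = (4)·(-7) − (-2)·(-18) = -64
since m = R²·20 − (-64)²:  R² = (4096 + 404) / 20 = 225
R = √225 = 15  ⇒  r_B = 15 − 7 = 8

rB=8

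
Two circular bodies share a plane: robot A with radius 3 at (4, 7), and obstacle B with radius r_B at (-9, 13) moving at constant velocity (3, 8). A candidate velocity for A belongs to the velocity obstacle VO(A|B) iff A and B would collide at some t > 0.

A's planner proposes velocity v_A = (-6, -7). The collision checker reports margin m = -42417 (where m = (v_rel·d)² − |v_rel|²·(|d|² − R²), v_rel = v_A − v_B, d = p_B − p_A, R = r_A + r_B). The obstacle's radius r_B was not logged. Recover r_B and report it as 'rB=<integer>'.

m = -42417
d = (-13, 6);  v_rel = (-9, -15),  |v_rel|² = 306
v_rel×d = (-9)·(6) − (-15)·(-13) = -249
since m = R²·306 − (-249)²:  R² = (62001 + -42417) / 306 = 64
R = √64 = 8  ⇒  r_B = 8 − 3 = 5

rB=5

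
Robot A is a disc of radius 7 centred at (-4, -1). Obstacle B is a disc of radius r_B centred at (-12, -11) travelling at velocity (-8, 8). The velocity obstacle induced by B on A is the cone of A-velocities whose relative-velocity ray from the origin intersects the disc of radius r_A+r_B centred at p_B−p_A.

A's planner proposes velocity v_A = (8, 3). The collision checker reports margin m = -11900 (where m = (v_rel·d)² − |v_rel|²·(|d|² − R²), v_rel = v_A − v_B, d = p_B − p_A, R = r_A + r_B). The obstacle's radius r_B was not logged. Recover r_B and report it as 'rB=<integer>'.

m = -11900
d = (-8, -10);  v_rel = (16, -5),  |v_rel|² = 281
v_rel×d = (16)·(-10) − (-5)·(-8) = -200
since m = R²·281 − (-200)²:  R² = (40000 + -11900) / 281 = 100
R = √100 = 10  ⇒  r_B = 10 − 7 = 3

rB=3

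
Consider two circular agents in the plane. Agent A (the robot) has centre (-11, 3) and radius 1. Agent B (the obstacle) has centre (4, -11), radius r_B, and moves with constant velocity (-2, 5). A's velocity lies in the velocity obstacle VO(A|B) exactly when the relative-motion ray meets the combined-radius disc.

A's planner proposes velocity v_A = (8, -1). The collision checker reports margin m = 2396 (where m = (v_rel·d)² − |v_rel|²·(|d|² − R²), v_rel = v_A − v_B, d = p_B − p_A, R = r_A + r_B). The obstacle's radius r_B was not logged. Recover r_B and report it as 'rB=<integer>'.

m = 2396
d = (15, -14);  v_rel = (10, -6),  |v_rel|² = 136
v_rel×d = (10)·(-14) − (-6)·(15) = -50
since m = R²·136 − (-50)²:  R² = (2500 + 2396) / 136 = 36
R = √36 = 6  ⇒  r_B = 6 − 1 = 5

rB=5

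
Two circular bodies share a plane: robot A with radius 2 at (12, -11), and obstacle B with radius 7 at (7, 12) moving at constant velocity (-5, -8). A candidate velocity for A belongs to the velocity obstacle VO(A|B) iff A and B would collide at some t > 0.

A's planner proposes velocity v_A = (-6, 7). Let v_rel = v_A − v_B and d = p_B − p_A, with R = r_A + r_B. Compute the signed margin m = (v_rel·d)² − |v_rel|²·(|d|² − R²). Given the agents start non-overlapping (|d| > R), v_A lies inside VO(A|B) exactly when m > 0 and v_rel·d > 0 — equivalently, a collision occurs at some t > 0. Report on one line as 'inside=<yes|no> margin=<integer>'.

d = (-5, 23),  |d|² = 554;  R = 2+7 = 9,  c = 554−9² = 473
v_rel = (-1, 15),  |v_rel|² = 226;  v_rel·d = (-1)·(-5) + (15)·(23) = 350
226·t² − 700·t + 473 = 0  ⇒  m = 350² − 226·473 = 15602
m = 15602 > 0,  v_rel·d = 350 > 0  ⇒  inside

inside=yes margin=15602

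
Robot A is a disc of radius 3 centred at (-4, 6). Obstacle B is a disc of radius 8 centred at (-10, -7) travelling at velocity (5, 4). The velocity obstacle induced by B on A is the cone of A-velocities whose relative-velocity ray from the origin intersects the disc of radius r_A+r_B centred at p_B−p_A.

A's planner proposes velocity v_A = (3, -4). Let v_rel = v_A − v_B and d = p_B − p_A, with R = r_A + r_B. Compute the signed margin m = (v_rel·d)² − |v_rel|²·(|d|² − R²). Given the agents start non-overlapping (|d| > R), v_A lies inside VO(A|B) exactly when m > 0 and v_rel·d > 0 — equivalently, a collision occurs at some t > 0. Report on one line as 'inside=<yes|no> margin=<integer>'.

d = (-6, -13),  |d|² = 205;  R = 3+8 = 11,  c = 205−11² = 84
v_rel = (-2, -8),  |v_rel|² = 68;  v_rel·d = (-2)·(-6) + (-8)·(-13) = 116
68·t² − 232·t + 84 = 0  ⇒  m = 116² − 68·84 = 7744
m = 7744 > 0,  v_rel·d = 116 > 0  ⇒  inside

inside=yes margin=7744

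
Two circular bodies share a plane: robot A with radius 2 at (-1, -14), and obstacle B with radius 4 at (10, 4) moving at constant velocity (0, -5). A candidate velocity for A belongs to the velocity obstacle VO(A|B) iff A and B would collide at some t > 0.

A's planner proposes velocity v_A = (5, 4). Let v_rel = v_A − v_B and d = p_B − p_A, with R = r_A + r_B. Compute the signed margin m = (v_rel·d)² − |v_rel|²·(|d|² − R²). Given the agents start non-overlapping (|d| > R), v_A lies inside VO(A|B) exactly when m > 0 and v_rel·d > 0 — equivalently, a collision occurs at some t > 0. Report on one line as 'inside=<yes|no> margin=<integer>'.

d = (11, 18),  |d|² = 445;  R = 2+4 = 6,  c = 445−6² = 409
v_rel = (5, 9),  |v_rel|² = 106;  v_rel·d = (5)·(11) + (9)·(18) = 217
106·t² − 434·t + 409 = 0  ⇒  m = 217² − 106·409 = 3735
m = 3735 > 0,  v_rel·d = 217 > 0  ⇒  inside

inside=yes margin=3735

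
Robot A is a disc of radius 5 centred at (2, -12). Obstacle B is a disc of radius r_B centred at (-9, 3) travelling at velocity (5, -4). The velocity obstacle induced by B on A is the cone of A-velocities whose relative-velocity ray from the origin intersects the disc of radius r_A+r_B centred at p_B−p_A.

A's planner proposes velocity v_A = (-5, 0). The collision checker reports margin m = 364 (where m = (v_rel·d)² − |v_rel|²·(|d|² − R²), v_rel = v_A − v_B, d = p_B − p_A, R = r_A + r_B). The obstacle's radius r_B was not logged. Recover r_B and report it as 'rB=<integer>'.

m = 364
d = (-11, 15);  v_rel = (-10, 4),  |v_rel|² = 116
v_rel×d = (-10)·(15) − (4)·(-11) = -106
since m = R²·116 − (-106)²:  R² = (11236 + 364) / 116 = 100
R = √100 = 10  ⇒  r_B = 10 − 5 = 5

rB=5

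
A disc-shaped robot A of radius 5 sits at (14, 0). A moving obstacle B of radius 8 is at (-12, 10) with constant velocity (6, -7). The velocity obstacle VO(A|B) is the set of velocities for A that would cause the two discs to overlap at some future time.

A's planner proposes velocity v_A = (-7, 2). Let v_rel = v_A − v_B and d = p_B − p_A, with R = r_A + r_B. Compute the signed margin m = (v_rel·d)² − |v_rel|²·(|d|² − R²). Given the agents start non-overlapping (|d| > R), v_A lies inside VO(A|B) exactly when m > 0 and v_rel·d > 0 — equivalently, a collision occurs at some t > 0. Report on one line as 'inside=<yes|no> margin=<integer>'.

d = (-26, 10),  |d|² = 776;  R = 5+8 = 13,  c = 776−13² = 607
v_rel = (-13, 9),  |v_rel|² = 250;  v_rel·d = (-13)·(-26) + (9)·(10) = 428
250·t² − 856·t + 607 = 0  ⇒  m = 428² − 250·607 = 31434
m = 31434 > 0,  v_rel·d = 428 > 0  ⇒  inside

inside=yes margin=31434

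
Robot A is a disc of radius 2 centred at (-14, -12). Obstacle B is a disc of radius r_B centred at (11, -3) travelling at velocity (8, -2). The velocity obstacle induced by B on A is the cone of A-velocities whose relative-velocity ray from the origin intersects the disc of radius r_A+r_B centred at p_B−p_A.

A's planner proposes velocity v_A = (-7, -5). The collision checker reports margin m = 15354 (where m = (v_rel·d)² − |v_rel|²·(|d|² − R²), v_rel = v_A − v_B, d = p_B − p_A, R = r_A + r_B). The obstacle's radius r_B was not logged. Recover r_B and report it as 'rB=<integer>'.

m = 15354
d = (25, 9);  v_rel = (-15, -3),  |v_rel|² = 234
v_rel×d = (-15)·(9) − (-3)·(25) = -60
since m = R²·234 − (-60)²:  R² = (3600 + 15354) / 234 = 81
R = √81 = 9  ⇒  r_B = 9 − 2 = 7

rB=7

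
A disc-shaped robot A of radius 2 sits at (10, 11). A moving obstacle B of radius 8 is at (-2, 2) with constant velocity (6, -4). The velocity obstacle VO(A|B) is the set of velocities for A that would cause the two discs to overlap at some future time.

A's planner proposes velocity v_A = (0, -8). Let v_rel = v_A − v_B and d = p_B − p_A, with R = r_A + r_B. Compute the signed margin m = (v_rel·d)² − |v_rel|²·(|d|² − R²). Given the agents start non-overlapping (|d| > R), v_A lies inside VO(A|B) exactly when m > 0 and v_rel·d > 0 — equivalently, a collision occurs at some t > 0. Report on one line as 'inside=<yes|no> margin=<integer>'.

d = (-12, -9),  |d|² = 225;  R = 2+8 = 10,  c = 225−10² = 125
v_rel = (-6, -4),  |v_rel|² = 52;  v_rel·d = (-6)·(-12) + (-4)·(-9) = 108
52·t² − 216·t + 125 = 0  ⇒  m = 108² − 52·125 = 5164
m = 5164 > 0,  v_rel·d = 108 > 0  ⇒  inside

inside=yes margin=5164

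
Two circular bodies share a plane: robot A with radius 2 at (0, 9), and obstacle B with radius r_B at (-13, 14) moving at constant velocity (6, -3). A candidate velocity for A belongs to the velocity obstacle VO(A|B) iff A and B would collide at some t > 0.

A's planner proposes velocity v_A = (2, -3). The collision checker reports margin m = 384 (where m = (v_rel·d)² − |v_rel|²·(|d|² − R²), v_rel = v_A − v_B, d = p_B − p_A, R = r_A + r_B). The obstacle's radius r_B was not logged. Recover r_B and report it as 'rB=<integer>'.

m = 384
d = (-13, 5);  v_rel = (-4, 0),  |v_rel|² = 16
v_rel×d = (-4)·(5) − (0)·(-13) = -20
since m = R²·16 − (-20)²:  R² = (400 + 384) / 16 = 49
R = √49 = 7  ⇒  r_B = 7 − 2 = 5

rB=5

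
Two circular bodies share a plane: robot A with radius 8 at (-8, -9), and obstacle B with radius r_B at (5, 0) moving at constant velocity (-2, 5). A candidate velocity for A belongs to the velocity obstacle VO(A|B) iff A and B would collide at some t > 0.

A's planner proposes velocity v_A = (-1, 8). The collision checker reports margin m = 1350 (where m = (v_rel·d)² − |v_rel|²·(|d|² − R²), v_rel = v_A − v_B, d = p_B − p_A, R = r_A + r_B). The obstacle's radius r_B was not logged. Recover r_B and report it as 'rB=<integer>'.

m = 1350
d = (13, 9);  v_rel = (1, 3),  |v_rel|² = 10
v_rel×d = (1)·(9) − (3)·(13) = -30
since m = R²·10 − (-30)²:  R² = (900 + 1350) / 10 = 225
R = √225 = 15  ⇒  r_B = 15 − 8 = 7

rB=7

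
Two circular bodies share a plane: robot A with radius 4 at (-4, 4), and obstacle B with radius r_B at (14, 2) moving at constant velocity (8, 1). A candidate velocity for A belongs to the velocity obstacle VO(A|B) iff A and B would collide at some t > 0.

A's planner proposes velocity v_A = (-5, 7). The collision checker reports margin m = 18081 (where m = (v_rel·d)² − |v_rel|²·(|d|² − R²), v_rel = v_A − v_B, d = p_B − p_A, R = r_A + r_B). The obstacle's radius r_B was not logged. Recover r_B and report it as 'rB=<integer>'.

m = 18081
d = (18, -2);  v_rel = (-13, 6),  |v_rel|² = 205
v_rel×d = (-13)·(-2) − (6)·(18) = -82
since m = R²·205 − (-82)²:  R² = (6724 + 18081) / 205 = 121
R = √121 = 11  ⇒  r_B = 11 − 4 = 7

rB=7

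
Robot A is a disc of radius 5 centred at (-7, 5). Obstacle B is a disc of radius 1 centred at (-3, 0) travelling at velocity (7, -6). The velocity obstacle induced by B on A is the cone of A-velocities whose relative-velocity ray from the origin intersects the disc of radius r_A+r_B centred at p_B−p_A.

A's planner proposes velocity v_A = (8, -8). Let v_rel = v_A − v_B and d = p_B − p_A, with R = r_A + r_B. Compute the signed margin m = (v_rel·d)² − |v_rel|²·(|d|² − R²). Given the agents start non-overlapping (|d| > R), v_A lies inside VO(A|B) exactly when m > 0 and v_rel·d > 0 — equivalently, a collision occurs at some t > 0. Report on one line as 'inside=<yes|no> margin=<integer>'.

d = (4, -5),  |d|² = 41;  R = 5+1 = 6,  c = 41−6² = 5
v_rel = (1, -2),  |v_rel|² = 5;  v_rel·d = (1)·(4) + (-2)·(-5) = 14
5·t² − 28·t + 5 = 0  ⇒  m = 14² − 5·5 = 171
m = 171 > 0,  v_rel·d = 14 > 0  ⇒  inside

inside=yes margin=171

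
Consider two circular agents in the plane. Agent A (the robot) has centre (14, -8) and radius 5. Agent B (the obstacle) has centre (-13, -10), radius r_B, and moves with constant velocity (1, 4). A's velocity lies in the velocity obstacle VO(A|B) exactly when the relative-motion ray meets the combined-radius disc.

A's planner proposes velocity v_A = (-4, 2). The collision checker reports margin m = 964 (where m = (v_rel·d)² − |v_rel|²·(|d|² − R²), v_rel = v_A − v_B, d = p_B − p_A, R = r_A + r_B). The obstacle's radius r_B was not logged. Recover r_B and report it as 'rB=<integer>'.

m = 964
d = (-27, -2);  v_rel = (-5, -2),  |v_rel|² = 29
v_rel×d = (-5)·(-2) − (-2)·(-27) = -44
since m = R²·29 − (-44)²:  R² = (1936 + 964) / 29 = 100
R = √100 = 10  ⇒  r_B = 10 − 5 = 5

rB=5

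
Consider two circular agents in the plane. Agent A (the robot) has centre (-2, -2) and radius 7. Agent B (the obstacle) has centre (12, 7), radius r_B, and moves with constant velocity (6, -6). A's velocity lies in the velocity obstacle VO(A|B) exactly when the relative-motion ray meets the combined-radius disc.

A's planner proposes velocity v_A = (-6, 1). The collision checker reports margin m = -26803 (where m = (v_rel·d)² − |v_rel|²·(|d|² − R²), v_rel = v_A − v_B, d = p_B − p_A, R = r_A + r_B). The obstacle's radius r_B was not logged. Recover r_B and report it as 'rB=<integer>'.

m = -26803
d = (14, 9);  v_rel = (-12, 7),  |v_rel|² = 193
v_rel×d = (-12)·(9) − (7)·(14) = -206
since m = R²·193 − (-206)²:  R² = (42436 + -26803) / 193 = 81
R = √81 = 9  ⇒  r_B = 9 − 7 = 2

rB=2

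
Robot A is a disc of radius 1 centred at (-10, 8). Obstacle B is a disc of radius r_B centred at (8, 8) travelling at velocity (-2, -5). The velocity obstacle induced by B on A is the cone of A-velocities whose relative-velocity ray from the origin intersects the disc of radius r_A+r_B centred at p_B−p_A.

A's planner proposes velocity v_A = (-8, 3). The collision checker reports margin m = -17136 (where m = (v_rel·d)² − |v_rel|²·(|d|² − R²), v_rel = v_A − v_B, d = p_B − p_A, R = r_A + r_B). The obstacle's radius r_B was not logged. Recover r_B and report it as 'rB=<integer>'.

m = -17136
d = (18, 0);  v_rel = (-6, 8),  |v_rel|² = 100
v_rel×d = (-6)·(0) − (8)·(18) = -144
since m = R²·100 − (-144)²:  R² = (20736 + -17136) / 100 = 36
R = √36 = 6  ⇒  r_B = 6 − 1 = 5

rB=5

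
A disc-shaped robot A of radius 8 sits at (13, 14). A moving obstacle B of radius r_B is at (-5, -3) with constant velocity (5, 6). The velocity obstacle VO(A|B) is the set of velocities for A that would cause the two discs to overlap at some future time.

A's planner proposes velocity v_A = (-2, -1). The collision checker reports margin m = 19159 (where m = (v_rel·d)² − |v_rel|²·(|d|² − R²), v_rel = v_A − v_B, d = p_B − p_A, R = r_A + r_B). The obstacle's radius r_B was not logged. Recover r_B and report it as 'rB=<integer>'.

m = 19159
d = (-18, -17);  v_rel = (-7, -7),  |v_rel|² = 98
v_rel×d = (-7)·(-17) − (-7)·(-18) = -7
since m = R²·98 − (-7)²:  R² = (49 + 19159) / 98 = 196
R = √196 = 14  ⇒  r_B = 14 − 8 = 6

rB=6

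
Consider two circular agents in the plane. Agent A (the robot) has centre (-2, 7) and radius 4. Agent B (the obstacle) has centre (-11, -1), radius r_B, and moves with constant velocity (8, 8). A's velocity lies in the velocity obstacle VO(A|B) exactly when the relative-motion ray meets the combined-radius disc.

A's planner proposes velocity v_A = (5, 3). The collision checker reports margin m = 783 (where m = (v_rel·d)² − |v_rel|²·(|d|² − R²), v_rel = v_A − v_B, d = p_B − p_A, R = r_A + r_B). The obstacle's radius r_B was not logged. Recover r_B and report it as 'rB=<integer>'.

m = 783
d = (-9, -8);  v_rel = (-3, -5),  |v_rel|² = 34
v_rel×d = (-3)·(-8) − (-5)·(-9) = -21
since m = R²·34 − (-21)²:  R² = (441 + 783) / 34 = 36
R = √36 = 6  ⇒  r_B = 6 − 4 = 2

rB=2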